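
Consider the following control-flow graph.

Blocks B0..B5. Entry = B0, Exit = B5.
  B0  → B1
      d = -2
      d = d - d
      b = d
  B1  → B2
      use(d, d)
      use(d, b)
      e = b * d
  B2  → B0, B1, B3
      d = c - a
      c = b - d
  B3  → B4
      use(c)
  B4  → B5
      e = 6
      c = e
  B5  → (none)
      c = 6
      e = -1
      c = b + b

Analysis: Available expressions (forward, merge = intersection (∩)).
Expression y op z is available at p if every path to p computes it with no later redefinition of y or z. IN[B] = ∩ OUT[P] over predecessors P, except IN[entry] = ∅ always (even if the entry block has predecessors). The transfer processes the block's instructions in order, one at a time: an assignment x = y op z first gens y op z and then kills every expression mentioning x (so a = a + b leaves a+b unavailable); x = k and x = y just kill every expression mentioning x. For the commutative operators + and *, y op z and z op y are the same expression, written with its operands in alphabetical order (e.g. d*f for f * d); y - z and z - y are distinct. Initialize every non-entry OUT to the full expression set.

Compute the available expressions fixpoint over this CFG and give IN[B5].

Per-block solution:
  B0:   IN={}   OUT={}
  B1:   IN={}   OUT={b*d}
  B2:   IN={b*d}   OUT={b-d}
  B3:   IN={b-d}   OUT={b-d}
  B4:   IN={b-d}   OUT={b-d}
  B5:   IN={b-d}   OUT={b+b, b-d}

Merge at B5: IN[B5] = OUT[B4] = {b-d}

Answer: {b-d}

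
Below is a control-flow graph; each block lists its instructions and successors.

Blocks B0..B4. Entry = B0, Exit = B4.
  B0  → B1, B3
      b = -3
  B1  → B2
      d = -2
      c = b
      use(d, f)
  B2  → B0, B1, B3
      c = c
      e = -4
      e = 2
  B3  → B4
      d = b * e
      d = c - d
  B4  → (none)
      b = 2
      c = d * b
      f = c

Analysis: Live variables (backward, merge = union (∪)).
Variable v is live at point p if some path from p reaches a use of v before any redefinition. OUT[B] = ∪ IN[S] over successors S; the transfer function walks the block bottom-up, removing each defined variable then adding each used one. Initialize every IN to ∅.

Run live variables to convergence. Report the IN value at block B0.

Answer: {c, e, f}

Derivation:
Per-block solution:
  B0: | IN={c, e, f} | OUT={b, c, e, f}
  B1: | IN={b, f} | OUT={b, c, f}
  B2: | IN={b, c, f} | OUT={b, c, e, f}
  B3: | IN={b, c, e} | OUT={d}
  B4: | IN={d} | OUT={}

Merge at B0: OUT[B0] = IN[B1] ⊔ IN[B3] = {b, c, e, f}
Applying B0's transfer function to that OUT value gives IN[B0] (row B0 above).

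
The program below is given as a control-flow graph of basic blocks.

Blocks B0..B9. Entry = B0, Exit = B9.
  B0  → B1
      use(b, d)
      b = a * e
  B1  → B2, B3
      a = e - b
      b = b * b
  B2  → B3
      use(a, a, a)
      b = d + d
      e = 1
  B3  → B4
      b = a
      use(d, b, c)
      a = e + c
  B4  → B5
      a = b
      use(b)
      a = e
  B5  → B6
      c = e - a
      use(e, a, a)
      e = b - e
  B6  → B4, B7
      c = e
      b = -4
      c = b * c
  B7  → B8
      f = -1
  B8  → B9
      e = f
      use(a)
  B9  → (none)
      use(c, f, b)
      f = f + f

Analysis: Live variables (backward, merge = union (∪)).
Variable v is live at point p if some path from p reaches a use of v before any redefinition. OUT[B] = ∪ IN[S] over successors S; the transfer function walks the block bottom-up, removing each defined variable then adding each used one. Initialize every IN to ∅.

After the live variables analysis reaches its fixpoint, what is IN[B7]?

Answer: {a, b, c}

Trace:
Per-block solution:
  B0:   IN={a, b, c, d, e}   OUT={b, c, d, e}
  B1:   IN={b, c, d, e}   OUT={a, c, d, e}
  B2:   IN={a, c, d}   OUT={a, c, d, e}
  B3:   IN={a, c, d, e}   OUT={b, e}
  B4:   IN={b, e}   OUT={a, b, e}
  B5:   IN={a, b, e}   OUT={a, e}
  B6:   IN={a, e}   OUT={a, b, c, e}
  B7:   IN={a, b, c}   OUT={a, b, c, f}
  B8:   IN={a, b, c, f}   OUT={b, c, f}
  B9:   IN={b, c, f}   OUT={}

Merge at B7: OUT[B7] = IN[B8] = {a, b, c, f}
Applying B7's transfer function to that OUT value gives IN[B7] (row B7 above).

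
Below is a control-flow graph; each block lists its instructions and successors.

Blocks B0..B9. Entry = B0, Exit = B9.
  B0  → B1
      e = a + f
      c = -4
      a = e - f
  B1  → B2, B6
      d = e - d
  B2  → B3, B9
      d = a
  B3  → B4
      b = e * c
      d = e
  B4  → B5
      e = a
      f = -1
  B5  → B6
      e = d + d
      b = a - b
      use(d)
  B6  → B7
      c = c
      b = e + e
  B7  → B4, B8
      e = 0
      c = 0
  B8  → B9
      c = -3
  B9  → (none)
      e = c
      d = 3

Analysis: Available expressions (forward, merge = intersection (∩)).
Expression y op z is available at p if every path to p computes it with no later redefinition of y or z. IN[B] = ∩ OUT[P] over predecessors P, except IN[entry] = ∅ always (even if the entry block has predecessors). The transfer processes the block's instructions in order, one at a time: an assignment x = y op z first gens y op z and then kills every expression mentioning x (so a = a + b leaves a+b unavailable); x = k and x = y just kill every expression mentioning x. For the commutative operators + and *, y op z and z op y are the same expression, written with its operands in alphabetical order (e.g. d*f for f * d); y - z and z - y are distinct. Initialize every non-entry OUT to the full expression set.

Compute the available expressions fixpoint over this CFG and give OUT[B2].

Converged values:
  B0: | IN={} | OUT={e-f}
  B1: | IN={e-f} | OUT={e-f}
  B2: | IN={e-f} | OUT={e-f}
  B3: | IN={e-f} | OUT={c*e, e-f}
  B4: | IN={} | OUT={}
  B5: | IN={} | OUT={d+d}
  B6: | IN={} | OUT={e+e}
  B7: | IN={e+e} | OUT={}
  B8: | IN={} | OUT={}
  B9: | IN={} | OUT={}

Merge at B2: IN[B2] = OUT[B1] = {e-f}
Applying B2's transfer function to that IN value gives OUT[B2] (row B2 above).

Answer: {e-f}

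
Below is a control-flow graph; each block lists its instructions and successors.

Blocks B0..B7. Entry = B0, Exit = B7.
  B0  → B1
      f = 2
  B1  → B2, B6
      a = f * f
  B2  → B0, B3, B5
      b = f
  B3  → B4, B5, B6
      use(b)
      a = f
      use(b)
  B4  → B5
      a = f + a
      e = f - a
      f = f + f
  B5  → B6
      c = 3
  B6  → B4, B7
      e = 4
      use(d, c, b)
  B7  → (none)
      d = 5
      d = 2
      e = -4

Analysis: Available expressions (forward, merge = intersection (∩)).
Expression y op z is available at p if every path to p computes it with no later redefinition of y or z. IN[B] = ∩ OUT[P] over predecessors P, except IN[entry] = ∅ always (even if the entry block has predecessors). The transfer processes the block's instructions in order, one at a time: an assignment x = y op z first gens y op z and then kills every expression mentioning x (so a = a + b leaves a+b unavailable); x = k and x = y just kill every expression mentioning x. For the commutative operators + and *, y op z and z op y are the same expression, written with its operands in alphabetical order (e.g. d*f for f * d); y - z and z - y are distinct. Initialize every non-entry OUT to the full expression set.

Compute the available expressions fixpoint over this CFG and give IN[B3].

Fixpoint table:
  B0:  IN={}  OUT={}
  B1:  IN={}  OUT={f*f}
  B2:  IN={f*f}  OUT={f*f}
  B3:  IN={f*f}  OUT={f*f}
  B4:  IN={}  OUT={}
  B5:  IN={}  OUT={}
  B6:  IN={}  OUT={}
  B7:  IN={}  OUT={}

Merge at B3: IN[B3] = OUT[B2] = {f*f}

Answer: {f*f}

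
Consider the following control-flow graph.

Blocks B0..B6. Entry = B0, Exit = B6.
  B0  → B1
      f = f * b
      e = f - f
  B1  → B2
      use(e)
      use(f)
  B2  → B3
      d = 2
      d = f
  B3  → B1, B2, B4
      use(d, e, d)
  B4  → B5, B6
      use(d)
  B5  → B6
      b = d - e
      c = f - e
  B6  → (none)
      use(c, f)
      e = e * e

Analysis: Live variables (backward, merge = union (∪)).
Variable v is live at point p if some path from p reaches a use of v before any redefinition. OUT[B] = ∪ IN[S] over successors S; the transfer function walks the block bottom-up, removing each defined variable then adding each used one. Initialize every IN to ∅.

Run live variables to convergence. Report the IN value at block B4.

Fixpoint table:
  B0:   IN={b, c, f}   OUT={c, e, f}
  B1:   IN={c, e, f}   OUT={c, e, f}
  B2:   IN={c, e, f}   OUT={c, d, e, f}
  B3:   IN={c, d, e, f}   OUT={c, d, e, f}
  B4:   IN={c, d, e, f}   OUT={c, d, e, f}
  B5:   IN={d, e, f}   OUT={c, e, f}
  B6:   IN={c, e, f}   OUT={}

Merge at B4: OUT[B4] = IN[B5] ⊔ IN[B6] = {c, d, e, f}
Applying B4's transfer function to that OUT value gives IN[B4] (row B4 above).

Answer: {c, d, e, f}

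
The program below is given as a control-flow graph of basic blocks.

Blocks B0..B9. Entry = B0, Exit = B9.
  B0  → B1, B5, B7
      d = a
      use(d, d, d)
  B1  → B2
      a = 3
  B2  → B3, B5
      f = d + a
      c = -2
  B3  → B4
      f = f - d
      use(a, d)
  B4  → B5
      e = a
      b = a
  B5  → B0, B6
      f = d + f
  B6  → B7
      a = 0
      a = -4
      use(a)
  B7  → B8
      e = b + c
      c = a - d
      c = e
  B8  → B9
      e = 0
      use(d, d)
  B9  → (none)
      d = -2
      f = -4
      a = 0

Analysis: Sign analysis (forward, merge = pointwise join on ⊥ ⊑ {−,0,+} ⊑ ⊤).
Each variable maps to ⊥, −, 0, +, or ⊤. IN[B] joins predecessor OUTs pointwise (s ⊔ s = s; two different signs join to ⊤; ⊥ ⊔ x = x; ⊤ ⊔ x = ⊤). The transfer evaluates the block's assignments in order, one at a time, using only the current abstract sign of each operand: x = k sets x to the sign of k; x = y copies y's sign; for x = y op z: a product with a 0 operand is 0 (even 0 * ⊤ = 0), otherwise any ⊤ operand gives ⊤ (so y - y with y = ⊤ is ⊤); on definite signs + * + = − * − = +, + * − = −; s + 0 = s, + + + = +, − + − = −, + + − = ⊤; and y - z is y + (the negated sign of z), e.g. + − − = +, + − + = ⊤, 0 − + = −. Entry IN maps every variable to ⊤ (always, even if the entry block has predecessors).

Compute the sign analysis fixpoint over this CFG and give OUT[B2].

Converged values:
  B0:  IN=(all ⊤)  OUT=(all ⊤)
  B1:  IN=(all ⊤)  OUT={a:+; rest ⊤}
  B2:  IN={a:+; rest ⊤}  OUT={a:+, c:-; rest ⊤}
  B3:  IN={a:+, c:-; rest ⊤}  OUT={a:+, c:-; rest ⊤}
  B4:  IN={a:+, c:-; rest ⊤}  OUT={a:+, b:+, c:-, e:+; rest ⊤}
  B5:  IN=(all ⊤)  OUT=(all ⊤)
  B6:  IN=(all ⊤)  OUT={a:-; rest ⊤}
  B7:  IN=(all ⊤)  OUT=(all ⊤)
  B8:  IN=(all ⊤)  OUT={e:0; rest ⊤}
  B9:  IN={e:0; rest ⊤}  OUT={a:0, d:-, e:0, f:-; rest ⊤}

Merge at B2: IN[B2] = OUT[B1] = {a: +, b: ⊤, c: ⊤, d: ⊤, e: ⊤, f: ⊤}
Applying B2's transfer function to that IN value gives OUT[B2] (row B2 above).

Answer: {a: +, b: ⊤, c: -, d: ⊤, e: ⊤, f: ⊤}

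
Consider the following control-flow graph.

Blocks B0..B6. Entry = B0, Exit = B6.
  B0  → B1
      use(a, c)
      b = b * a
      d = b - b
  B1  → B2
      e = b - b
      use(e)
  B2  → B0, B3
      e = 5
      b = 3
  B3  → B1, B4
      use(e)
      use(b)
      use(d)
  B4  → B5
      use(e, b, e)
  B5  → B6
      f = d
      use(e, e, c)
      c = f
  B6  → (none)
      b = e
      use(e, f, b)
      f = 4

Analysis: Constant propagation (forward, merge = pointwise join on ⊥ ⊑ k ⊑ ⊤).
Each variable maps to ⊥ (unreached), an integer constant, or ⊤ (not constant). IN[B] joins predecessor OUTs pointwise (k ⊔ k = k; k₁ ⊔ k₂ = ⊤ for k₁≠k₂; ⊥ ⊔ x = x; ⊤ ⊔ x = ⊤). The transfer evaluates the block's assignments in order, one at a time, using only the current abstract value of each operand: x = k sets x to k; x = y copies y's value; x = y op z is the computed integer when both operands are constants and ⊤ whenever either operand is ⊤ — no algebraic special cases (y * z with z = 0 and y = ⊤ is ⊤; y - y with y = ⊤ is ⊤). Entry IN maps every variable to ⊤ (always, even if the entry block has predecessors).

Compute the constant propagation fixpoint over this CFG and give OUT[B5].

Converged values:
  B0:  IN=(all ⊤)  OUT=(all ⊤)
  B1:  IN=(all ⊤)  OUT=(all ⊤)
  B2:  IN=(all ⊤)  OUT={b:3, e:5; rest ⊤}
  B3:  IN={b:3, e:5; rest ⊤}  OUT={b:3, e:5; rest ⊤}
  B4:  IN={b:3, e:5; rest ⊤}  OUT={b:3, e:5; rest ⊤}
  B5:  IN={b:3, e:5; rest ⊤}  OUT={b:3, e:5; rest ⊤}
  B6:  IN={b:3, e:5; rest ⊤}  OUT={b:5, e:5, f:4; rest ⊤}

Merge at B5: IN[B5] = OUT[B4] = {a: ⊤, b: 3, c: ⊤, d: ⊤, e: 5, f: ⊤}
Applying B5's transfer function to that IN value gives OUT[B5] (row B5 above).

Answer: {a: ⊤, b: 3, c: ⊤, d: ⊤, e: 5, f: ⊤}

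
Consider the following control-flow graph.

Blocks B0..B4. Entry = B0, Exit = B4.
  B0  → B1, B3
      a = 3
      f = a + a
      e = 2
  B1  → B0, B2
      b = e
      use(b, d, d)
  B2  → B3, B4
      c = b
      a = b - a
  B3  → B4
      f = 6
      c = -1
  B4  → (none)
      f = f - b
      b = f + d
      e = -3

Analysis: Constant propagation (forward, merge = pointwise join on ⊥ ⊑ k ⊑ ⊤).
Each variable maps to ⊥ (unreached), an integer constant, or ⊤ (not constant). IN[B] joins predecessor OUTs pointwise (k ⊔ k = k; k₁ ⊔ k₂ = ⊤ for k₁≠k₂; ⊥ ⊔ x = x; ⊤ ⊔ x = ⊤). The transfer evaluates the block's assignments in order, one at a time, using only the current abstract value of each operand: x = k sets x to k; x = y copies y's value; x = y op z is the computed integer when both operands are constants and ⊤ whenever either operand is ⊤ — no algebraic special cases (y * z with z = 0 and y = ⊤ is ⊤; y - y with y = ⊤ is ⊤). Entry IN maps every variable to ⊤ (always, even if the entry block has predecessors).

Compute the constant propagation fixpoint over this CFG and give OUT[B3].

Per-block solution:
  B0:   IN=(all ⊤)   OUT={a:3, e:2, f:6; rest ⊤}
  B1:   IN={a:3, e:2, f:6; rest ⊤}   OUT={a:3, b:2, e:2, f:6; rest ⊤}
  B2:   IN={a:3, b:2, e:2, f:6; rest ⊤}   OUT={a:-1, b:2, c:2, e:2, f:6; rest ⊤}
  B3:   IN={e:2, f:6; rest ⊤}   OUT={c:-1, e:2, f:6; rest ⊤}
  B4:   IN={e:2, f:6; rest ⊤}   OUT={e:-3; rest ⊤}

Merge at B3: IN[B3] = OUT[B0] ⊔ OUT[B2] = {a: ⊤, b: ⊤, c: ⊤, d: ⊤, e: 2, f: 6}
Applying B3's transfer function to that IN value gives OUT[B3] (row B3 above).

Answer: {a: ⊤, b: ⊤, c: -1, d: ⊤, e: 2, f: 6}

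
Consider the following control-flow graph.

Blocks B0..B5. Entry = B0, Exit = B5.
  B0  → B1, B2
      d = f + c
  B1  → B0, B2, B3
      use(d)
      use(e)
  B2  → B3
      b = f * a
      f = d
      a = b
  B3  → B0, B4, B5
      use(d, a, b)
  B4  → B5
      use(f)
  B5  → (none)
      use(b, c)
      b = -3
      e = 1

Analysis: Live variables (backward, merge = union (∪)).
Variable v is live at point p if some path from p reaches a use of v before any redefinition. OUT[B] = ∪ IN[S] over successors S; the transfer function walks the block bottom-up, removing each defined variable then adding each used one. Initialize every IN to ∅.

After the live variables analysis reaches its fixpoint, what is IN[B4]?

Converged values:
  B0:  IN={a, b, c, e, f}  OUT={a, b, c, d, e, f}
  B1:  IN={a, b, c, d, e, f}  OUT={a, b, c, d, e, f}
  B2:  IN={a, c, d, e, f}  OUT={a, b, c, d, e, f}
  B3:  IN={a, b, c, d, e, f}  OUT={a, b, c, e, f}
  B4:  IN={b, c, f}  OUT={b, c}
  B5:  IN={b, c}  OUT={}

Merge at B4: OUT[B4] = IN[B5] = {b, c}
Applying B4's transfer function to that OUT value gives IN[B4] (row B4 above).

Answer: {b, c, f}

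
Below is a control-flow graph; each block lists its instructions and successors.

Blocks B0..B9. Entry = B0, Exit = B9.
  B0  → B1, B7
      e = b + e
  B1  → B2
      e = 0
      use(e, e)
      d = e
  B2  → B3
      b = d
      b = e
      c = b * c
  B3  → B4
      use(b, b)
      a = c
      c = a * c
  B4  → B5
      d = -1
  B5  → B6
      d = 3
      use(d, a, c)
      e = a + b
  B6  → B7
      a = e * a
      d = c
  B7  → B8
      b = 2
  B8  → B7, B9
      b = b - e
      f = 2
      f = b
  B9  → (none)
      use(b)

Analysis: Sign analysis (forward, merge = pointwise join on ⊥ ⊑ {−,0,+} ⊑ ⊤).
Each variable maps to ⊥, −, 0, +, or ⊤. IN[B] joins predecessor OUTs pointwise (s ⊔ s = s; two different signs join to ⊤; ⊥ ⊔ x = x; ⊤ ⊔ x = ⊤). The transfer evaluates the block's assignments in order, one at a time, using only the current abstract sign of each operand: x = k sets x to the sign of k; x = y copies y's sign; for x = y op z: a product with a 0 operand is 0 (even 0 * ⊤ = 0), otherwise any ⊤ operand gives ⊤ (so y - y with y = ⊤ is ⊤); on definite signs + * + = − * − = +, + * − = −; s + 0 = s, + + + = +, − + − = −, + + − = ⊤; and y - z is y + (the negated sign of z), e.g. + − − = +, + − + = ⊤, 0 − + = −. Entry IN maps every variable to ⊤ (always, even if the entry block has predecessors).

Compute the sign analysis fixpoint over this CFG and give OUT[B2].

Per-block solution:
  B0:  IN=(all ⊤)  OUT=(all ⊤)
  B1:  IN=(all ⊤)  OUT={d:0, e:0; rest ⊤}
  B2:  IN={d:0, e:0; rest ⊤}  OUT={b:0, c:0, d:0, e:0; rest ⊤}
  B3:  IN={b:0, c:0, d:0, e:0; rest ⊤}  OUT={a:0, b:0, c:0, d:0, e:0; rest ⊤}
  B4:  IN={a:0, b:0, c:0, d:0, e:0; rest ⊤}  OUT={a:0, b:0, c:0, d:-, e:0; rest ⊤}
  B5:  IN={a:0, b:0, c:0, d:-, e:0; rest ⊤}  OUT={a:0, b:0, c:0, d:+, e:0; rest ⊤}
  B6:  IN={a:0, b:0, c:0, d:+, e:0; rest ⊤}  OUT={a:0, b:0, c:0, d:0, e:0; rest ⊤}
  B7:  IN=(all ⊤)  OUT={b:+; rest ⊤}
  B8:  IN={b:+; rest ⊤}  OUT=(all ⊤)
  B9:  IN=(all ⊤)  OUT=(all ⊤)

Merge at B2: IN[B2] = OUT[B1] = {a: ⊤, b: ⊤, c: ⊤, d: 0, e: 0, f: ⊤}
Applying B2's transfer function to that IN value gives OUT[B2] (row B2 above).

Answer: {a: ⊤, b: 0, c: 0, d: 0, e: 0, f: ⊤}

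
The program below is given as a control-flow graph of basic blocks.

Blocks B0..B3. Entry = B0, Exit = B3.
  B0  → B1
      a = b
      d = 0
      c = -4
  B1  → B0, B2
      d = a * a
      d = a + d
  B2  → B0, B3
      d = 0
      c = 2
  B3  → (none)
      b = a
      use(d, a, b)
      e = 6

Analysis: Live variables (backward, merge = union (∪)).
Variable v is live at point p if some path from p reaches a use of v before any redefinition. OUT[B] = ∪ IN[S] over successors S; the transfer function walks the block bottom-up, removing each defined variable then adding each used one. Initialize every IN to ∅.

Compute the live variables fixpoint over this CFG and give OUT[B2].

Fixpoint table:
  B0:  IN={b}  OUT={a, b}
  B1:  IN={a, b}  OUT={a, b}
  B2:  IN={a, b}  OUT={a, b, d}
  B3:  IN={a, d}  OUT={}

Merge at B2: OUT[B2] = IN[B0] ⊔ IN[B3] = {a, b, d}

Answer: {a, b, d}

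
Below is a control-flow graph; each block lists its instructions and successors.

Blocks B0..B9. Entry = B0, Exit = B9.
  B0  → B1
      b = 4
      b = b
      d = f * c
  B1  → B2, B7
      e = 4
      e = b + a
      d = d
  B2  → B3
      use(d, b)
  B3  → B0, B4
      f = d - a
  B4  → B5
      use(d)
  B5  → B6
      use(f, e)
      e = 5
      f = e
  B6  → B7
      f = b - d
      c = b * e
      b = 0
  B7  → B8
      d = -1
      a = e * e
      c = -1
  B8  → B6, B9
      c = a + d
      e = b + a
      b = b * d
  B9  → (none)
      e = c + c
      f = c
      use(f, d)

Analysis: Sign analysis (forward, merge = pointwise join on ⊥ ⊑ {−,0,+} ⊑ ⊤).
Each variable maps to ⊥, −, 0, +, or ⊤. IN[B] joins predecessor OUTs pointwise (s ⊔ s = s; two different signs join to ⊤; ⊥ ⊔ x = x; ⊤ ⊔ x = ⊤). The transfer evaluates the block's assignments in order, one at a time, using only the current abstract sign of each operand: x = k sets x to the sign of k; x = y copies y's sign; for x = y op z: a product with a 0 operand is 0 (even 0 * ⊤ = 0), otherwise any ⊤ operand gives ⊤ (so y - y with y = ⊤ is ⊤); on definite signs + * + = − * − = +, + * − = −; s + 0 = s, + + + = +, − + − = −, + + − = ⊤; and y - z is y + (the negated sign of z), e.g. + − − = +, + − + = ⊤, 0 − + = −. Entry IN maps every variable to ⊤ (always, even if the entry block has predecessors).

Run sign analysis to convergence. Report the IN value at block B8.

Converged values:
  B0: | IN=(all ⊤) | OUT={b:+; rest ⊤}
  B1: | IN={b:+; rest ⊤} | OUT={b:+; rest ⊤}
  B2: | IN={b:+; rest ⊤} | OUT={b:+; rest ⊤}
  B3: | IN={b:+; rest ⊤} | OUT={b:+; rest ⊤}
  B4: | IN={b:+; rest ⊤} | OUT={b:+; rest ⊤}
  B5: | IN={b:+; rest ⊤} | OUT={b:+, e:+, f:+; rest ⊤}
  B6: | IN=(all ⊤) | OUT={b:0; rest ⊤}
  B7: | IN=(all ⊤) | OUT={c:-, d:-; rest ⊤}
  B8: | IN={c:-, d:-; rest ⊤} | OUT={d:-; rest ⊤}
  B9: | IN={d:-; rest ⊤} | OUT={d:-; rest ⊤}

Merge at B8: IN[B8] = OUT[B7] = {a: ⊤, b: ⊤, c: -, d: -, e: ⊤, f: ⊤}

Answer: {a: ⊤, b: ⊤, c: -, d: -, e: ⊤, f: ⊤}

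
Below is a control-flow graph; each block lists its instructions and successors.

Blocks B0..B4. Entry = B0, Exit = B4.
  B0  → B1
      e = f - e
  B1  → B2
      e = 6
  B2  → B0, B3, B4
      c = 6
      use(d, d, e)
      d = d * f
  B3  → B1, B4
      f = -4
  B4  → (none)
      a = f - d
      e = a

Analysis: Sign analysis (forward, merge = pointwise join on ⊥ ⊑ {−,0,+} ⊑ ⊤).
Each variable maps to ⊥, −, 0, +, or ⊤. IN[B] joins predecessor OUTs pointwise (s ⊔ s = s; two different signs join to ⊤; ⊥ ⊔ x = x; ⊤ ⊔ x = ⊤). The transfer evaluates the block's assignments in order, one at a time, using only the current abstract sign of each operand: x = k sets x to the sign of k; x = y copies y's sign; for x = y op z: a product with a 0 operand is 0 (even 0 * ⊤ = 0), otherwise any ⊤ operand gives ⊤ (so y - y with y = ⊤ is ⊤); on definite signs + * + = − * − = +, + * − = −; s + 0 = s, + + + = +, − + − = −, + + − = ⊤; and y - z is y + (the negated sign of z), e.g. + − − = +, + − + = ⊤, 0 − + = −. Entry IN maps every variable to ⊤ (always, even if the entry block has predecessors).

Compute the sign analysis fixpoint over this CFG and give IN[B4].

Per-block solution:
  B0:  IN=(all ⊤)  OUT=(all ⊤)
  B1:  IN=(all ⊤)  OUT={e:+; rest ⊤}
  B2:  IN={e:+; rest ⊤}  OUT={c:+, e:+; rest ⊤}
  B3:  IN={c:+, e:+; rest ⊤}  OUT={c:+, e:+, f:-; rest ⊤}
  B4:  IN={c:+, e:+; rest ⊤}  OUT={c:+; rest ⊤}

Merge at B4: IN[B4] = OUT[B2] ⊔ OUT[B3] = {a: ⊤, b: ⊤, c: +, d: ⊤, e: +, f: ⊤}

Answer: {a: ⊤, b: ⊤, c: +, d: ⊤, e: +, f: ⊤}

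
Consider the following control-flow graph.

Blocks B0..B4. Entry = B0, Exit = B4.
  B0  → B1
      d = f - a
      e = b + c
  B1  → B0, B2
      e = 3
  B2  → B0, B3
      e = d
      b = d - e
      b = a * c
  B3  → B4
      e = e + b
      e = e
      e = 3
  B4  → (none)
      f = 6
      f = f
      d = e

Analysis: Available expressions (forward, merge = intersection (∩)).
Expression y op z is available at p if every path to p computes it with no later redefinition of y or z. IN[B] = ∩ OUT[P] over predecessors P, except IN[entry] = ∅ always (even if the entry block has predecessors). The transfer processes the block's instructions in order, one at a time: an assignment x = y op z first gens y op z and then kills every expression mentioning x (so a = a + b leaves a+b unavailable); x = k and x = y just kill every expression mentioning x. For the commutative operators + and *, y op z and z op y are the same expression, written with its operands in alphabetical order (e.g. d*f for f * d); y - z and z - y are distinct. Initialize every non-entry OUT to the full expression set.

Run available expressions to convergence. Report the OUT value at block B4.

Fixpoint table:
  B0:  IN={}  OUT={b+c, f-a}
  B1:  IN={b+c, f-a}  OUT={b+c, f-a}
  B2:  IN={b+c, f-a}  OUT={a*c, d-e, f-a}
  B3:  IN={a*c, d-e, f-a}  OUT={a*c, f-a}
  B4:  IN={a*c, f-a}  OUT={a*c}

Merge at B4: IN[B4] = OUT[B3] = {a*c, f-a}
Applying B4's transfer function to that IN value gives OUT[B4] (row B4 above).

Answer: {a*c}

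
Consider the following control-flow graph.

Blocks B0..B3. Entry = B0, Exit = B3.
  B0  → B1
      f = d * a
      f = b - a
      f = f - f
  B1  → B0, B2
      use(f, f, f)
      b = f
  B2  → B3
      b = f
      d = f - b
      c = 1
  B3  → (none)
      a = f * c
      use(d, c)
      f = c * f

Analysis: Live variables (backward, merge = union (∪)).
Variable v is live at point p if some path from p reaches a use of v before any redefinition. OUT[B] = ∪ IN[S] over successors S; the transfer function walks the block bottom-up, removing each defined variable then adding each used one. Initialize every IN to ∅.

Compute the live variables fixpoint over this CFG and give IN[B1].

Converged values:
  B0: | IN={a, b, d} | OUT={a, d, f}
  B1: | IN={a, d, f} | OUT={a, b, d, f}
  B2: | IN={f} | OUT={c, d, f}
  B3: | IN={c, d, f} | OUT={}

Merge at B1: OUT[B1] = IN[B0] ⊔ IN[B2] = {a, b, d, f}
Applying B1's transfer function to that OUT value gives IN[B1] (row B1 above).

Answer: {a, d, f}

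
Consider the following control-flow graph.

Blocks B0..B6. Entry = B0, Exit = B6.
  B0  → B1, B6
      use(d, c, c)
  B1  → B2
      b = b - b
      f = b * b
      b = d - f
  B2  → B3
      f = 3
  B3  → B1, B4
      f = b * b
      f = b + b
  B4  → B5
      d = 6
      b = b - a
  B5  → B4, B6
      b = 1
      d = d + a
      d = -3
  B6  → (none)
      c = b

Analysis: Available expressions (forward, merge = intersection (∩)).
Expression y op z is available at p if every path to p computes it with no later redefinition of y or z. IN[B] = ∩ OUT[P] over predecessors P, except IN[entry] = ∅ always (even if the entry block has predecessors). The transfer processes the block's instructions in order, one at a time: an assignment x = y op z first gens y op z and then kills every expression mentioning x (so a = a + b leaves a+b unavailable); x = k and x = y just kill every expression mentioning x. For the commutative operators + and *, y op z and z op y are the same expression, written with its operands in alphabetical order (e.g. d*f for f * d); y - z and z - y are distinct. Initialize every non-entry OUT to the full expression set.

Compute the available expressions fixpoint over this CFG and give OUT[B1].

Answer: {d-f}

Derivation:
Per-block solution:
  B0:   IN={}   OUT={}
  B1:   IN={}   OUT={d-f}
  B2:   IN={d-f}   OUT={}
  B3:   IN={}   OUT={b*b, b+b}
  B4:   IN={}   OUT={}
  B5:   IN={}   OUT={}
  B6:   IN={}   OUT={}

Merge at B1: IN[B1] = OUT[B0] ∩ OUT[B3] = {}
Applying B1's transfer function to that IN value gives OUT[B1] (row B1 above).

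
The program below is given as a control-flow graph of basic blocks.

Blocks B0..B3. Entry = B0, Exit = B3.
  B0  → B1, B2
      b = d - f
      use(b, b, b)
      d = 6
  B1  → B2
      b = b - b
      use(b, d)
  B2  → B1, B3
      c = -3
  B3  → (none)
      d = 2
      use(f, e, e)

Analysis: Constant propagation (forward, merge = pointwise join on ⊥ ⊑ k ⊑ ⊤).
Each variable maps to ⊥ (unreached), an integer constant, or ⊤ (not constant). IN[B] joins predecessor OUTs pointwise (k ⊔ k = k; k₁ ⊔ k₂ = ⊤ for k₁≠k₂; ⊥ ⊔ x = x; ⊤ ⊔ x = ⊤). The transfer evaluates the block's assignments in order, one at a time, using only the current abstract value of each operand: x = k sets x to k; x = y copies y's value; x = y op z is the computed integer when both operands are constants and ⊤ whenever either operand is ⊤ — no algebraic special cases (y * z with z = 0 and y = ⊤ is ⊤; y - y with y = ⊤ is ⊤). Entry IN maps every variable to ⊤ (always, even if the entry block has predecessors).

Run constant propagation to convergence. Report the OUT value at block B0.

Per-block solution:
  B0:   IN=(all ⊤)   OUT={d:6; rest ⊤}
  B1:   IN={d:6; rest ⊤}   OUT={d:6; rest ⊤}
  B2:   IN={d:6; rest ⊤}   OUT={c:-3, d:6; rest ⊤}
  B3:   IN={c:-3, d:6; rest ⊤}   OUT={c:-3, d:2; rest ⊤}

B0 is the boundary node: IN[B0] = {a: ⊤, b: ⊤, c: ⊤, d: ⊤, e: ⊤, f: ⊤}
Applying B0's transfer function to that IN value gives OUT[B0] (row B0 above).

Answer: {a: ⊤, b: ⊤, c: ⊤, d: 6, e: ⊤, f: ⊤}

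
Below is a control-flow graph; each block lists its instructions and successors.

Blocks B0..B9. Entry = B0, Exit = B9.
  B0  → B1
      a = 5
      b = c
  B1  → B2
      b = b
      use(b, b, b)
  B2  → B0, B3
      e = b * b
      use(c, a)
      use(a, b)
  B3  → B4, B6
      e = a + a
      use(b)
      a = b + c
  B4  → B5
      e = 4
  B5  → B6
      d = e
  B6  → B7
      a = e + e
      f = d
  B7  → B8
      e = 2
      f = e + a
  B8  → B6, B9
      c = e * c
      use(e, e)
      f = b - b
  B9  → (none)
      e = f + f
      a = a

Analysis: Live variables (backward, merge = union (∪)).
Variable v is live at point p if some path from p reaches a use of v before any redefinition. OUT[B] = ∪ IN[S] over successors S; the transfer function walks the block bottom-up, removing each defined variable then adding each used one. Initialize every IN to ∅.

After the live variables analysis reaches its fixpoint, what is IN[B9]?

Answer: {a, f}

Derivation:
Fixpoint table:
  B0:  IN={c, d}  OUT={a, b, c, d}
  B1:  IN={a, b, c, d}  OUT={a, b, c, d}
  B2:  IN={a, b, c, d}  OUT={a, b, c, d}
  B3:  IN={a, b, c, d}  OUT={b, c, d, e}
  B4:  IN={b, c}  OUT={b, c, e}
  B5:  IN={b, c, e}  OUT={b, c, d, e}
  B6:  IN={b, c, d, e}  OUT={a, b, c, d}
  B7:  IN={a, b, c, d}  OUT={a, b, c, d, e}
  B8:  IN={a, b, c, d, e}  OUT={a, b, c, d, e, f}
  B9:  IN={a, f}  OUT={}

B9 is the boundary node: OUT[B9] = {}
Applying B9's transfer function to that OUT value gives IN[B9] (row B9 above).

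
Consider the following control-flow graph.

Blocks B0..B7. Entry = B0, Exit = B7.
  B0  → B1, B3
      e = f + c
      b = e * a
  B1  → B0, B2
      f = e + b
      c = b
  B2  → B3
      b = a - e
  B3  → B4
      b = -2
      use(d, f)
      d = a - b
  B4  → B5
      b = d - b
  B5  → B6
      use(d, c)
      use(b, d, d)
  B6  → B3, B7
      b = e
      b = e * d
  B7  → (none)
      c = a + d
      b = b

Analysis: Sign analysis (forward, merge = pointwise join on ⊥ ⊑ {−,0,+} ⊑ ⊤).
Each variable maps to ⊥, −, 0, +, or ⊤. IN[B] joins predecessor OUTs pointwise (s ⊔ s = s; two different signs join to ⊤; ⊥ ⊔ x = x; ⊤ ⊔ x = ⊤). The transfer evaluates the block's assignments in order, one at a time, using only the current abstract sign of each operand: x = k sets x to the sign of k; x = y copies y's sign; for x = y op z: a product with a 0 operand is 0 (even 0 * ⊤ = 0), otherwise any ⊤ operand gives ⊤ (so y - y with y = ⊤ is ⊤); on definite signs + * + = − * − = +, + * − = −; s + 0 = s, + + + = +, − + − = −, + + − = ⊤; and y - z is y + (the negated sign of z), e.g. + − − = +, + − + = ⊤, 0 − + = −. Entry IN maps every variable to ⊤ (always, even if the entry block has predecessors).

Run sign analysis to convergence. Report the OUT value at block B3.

Answer: {a: ⊤, b: -, c: ⊤, d: ⊤, e: ⊤, f: ⊤}

Trace:
Fixpoint table:
  B0:  IN=(all ⊤)  OUT=(all ⊤)
  B1:  IN=(all ⊤)  OUT=(all ⊤)
  B2:  IN=(all ⊤)  OUT=(all ⊤)
  B3:  IN=(all ⊤)  OUT={b:-; rest ⊤}
  B4:  IN={b:-; rest ⊤}  OUT=(all ⊤)
  B5:  IN=(all ⊤)  OUT=(all ⊤)
  B6:  IN=(all ⊤)  OUT=(all ⊤)
  B7:  IN=(all ⊤)  OUT=(all ⊤)

Merge at B3: IN[B3] = OUT[B0] ⊔ OUT[B2] ⊔ OUT[B6] = {a: ⊤, b: ⊤, c: ⊤, d: ⊤, e: ⊤, f: ⊤}
Applying B3's transfer function to that IN value gives OUT[B3] (row B3 above).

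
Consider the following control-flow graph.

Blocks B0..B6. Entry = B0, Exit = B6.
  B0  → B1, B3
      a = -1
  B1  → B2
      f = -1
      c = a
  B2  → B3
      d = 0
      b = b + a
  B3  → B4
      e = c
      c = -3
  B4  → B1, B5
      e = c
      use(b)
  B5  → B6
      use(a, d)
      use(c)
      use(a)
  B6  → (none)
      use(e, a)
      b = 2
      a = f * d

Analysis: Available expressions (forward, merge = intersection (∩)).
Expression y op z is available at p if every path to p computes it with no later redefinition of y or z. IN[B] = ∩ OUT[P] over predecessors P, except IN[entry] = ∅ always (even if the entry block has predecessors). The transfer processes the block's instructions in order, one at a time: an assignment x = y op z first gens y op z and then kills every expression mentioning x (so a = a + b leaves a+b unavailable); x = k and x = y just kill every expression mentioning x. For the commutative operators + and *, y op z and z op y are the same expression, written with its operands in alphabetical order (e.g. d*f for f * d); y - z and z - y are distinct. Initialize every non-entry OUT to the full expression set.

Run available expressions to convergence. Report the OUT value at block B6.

Answer: {d*f}

Trace:
Fixpoint table:
  B0: | IN={} | OUT={}
  B1: | IN={} | OUT={}
  B2: | IN={} | OUT={}
  B3: | IN={} | OUT={}
  B4: | IN={} | OUT={}
  B5: | IN={} | OUT={}
  B6: | IN={} | OUT={d*f}

Merge at B6: IN[B6] = OUT[B5] = {}
Applying B6's transfer function to that IN value gives OUT[B6] (row B6 above).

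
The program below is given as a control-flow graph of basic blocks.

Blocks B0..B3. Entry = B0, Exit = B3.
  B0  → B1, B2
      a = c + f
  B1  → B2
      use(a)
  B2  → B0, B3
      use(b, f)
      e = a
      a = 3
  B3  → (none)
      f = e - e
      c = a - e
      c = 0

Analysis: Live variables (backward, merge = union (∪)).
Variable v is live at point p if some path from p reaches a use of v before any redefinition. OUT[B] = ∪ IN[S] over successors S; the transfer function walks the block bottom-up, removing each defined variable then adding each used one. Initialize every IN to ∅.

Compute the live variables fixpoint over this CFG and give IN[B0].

Per-block solution:
  B0:  IN={b, c, f}  OUT={a, b, c, f}
  B1:  IN={a, b, c, f}  OUT={a, b, c, f}
  B2:  IN={a, b, c, f}  OUT={a, b, c, e, f}
  B3:  IN={a, e}  OUT={}

Merge at B0: OUT[B0] = IN[B1] ⊔ IN[B2] = {a, b, c, f}
Applying B0's transfer function to that OUT value gives IN[B0] (row B0 above).

Answer: {b, c, f}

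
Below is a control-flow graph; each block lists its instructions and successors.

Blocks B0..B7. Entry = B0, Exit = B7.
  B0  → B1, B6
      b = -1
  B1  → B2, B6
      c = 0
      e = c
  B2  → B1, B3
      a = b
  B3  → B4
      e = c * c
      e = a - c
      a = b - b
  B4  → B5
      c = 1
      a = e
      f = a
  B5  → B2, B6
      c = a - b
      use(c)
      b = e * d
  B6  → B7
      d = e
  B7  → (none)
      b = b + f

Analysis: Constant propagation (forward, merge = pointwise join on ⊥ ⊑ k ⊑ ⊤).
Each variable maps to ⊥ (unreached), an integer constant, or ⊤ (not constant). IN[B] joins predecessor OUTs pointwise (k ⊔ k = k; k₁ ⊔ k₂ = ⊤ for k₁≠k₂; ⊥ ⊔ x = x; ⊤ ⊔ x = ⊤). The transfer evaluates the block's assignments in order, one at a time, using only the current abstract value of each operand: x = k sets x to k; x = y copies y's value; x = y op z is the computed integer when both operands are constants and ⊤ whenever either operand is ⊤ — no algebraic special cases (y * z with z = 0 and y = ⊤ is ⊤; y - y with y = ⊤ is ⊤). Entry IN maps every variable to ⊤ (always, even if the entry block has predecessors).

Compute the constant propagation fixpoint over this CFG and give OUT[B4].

Per-block solution:
  B0:   IN=(all ⊤)   OUT={b:-1; rest ⊤}
  B1:   IN=(all ⊤)   OUT={c:0, e:0; rest ⊤}
  B2:   IN=(all ⊤)   OUT=(all ⊤)
  B3:   IN=(all ⊤)   OUT=(all ⊤)
  B4:   IN=(all ⊤)   OUT={c:1; rest ⊤}
  B5:   IN={c:1; rest ⊤}   OUT=(all ⊤)
  B6:   IN=(all ⊤)   OUT=(all ⊤)
  B7:   IN=(all ⊤)   OUT=(all ⊤)

Merge at B4: IN[B4] = OUT[B3] = {a: ⊤, b: ⊤, c: ⊤, d: ⊤, e: ⊤, f: ⊤}
Applying B4's transfer function to that IN value gives OUT[B4] (row B4 above).

Answer: {a: ⊤, b: ⊤, c: 1, d: ⊤, e: ⊤, f: ⊤}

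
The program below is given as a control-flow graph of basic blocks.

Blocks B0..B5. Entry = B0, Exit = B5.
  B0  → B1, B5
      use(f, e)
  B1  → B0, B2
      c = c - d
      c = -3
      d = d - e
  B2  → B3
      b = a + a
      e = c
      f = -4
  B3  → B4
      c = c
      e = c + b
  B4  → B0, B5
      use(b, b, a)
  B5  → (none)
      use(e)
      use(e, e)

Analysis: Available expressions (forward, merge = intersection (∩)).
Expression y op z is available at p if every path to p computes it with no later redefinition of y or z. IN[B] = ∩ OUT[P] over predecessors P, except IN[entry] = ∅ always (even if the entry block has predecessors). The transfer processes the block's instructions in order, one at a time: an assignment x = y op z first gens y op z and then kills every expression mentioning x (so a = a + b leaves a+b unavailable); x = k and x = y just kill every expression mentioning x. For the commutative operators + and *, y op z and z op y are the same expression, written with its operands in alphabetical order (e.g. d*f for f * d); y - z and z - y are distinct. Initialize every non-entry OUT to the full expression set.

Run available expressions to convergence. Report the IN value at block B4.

Fixpoint table:
  B0:   IN={}   OUT={}
  B1:   IN={}   OUT={}
  B2:   IN={}   OUT={a+a}
  B3:   IN={a+a}   OUT={a+a, b+c}
  B4:   IN={a+a, b+c}   OUT={a+a, b+c}
  B5:   IN={}   OUT={}

Merge at B4: IN[B4] = OUT[B3] = {a+a, b+c}

Answer: {a+a, b+c}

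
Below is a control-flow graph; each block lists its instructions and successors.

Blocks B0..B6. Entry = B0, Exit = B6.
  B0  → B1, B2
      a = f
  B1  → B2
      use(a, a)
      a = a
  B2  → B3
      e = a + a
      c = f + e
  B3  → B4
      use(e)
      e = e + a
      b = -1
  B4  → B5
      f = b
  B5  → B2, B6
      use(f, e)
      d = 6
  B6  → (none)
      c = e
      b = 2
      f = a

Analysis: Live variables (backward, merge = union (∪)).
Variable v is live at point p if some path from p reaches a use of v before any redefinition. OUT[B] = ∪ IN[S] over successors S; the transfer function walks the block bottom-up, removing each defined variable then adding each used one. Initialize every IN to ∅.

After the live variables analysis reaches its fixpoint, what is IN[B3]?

Answer: {a, e}

Trace:
Fixpoint table:
  B0: | IN={f} | OUT={a, f}
  B1: | IN={a, f} | OUT={a, f}
  B2: | IN={a, f} | OUT={a, e}
  B3: | IN={a, e} | OUT={a, b, e}
  B4: | IN={a, b, e} | OUT={a, e, f}
  B5: | IN={a, e, f} | OUT={a, e, f}
  B6: | IN={a, e} | OUT={}

Merge at B3: OUT[B3] = IN[B4] = {a, b, e}
Applying B3's transfer function to that OUT value gives IN[B3] (row B3 above).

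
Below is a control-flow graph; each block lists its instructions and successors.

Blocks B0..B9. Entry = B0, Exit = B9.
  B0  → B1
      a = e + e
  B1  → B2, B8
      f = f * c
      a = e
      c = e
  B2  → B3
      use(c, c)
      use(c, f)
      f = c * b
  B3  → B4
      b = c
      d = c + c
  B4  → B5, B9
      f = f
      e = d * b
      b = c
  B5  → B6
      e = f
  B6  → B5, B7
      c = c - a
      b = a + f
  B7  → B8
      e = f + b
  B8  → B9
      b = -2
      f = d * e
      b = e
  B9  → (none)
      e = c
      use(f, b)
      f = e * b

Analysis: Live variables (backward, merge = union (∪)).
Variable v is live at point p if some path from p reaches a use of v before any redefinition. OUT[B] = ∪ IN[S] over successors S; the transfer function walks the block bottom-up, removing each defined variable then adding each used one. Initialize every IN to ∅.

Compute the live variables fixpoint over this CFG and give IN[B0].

Answer: {b, c, d, e, f}

Working:
Converged values:
  B0:   IN={b, c, d, e, f}   OUT={b, c, d, e, f}
  B1:   IN={b, c, d, e, f}   OUT={a, b, c, d, e, f}
  B2:   IN={a, b, c, f}   OUT={a, c, f}
  B3:   IN={a, c, f}   OUT={a, b, c, d, f}
  B4:   IN={a, b, c, d, f}   OUT={a, b, c, d, f}
  B5:   IN={a, c, d, f}   OUT={a, c, d, f}
  B6:   IN={a, c, d, f}   OUT={a, b, c, d, f}
  B7:   IN={b, c, d, f}   OUT={c, d, e}
  B8:   IN={c, d, e}   OUT={b, c, f}
  B9:   IN={b, c, f}   OUT={}

Merge at B0: OUT[B0] = IN[B1] = {b, c, d, e, f}
Applying B0's transfer function to that OUT value gives IN[B0] (row B0 above).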